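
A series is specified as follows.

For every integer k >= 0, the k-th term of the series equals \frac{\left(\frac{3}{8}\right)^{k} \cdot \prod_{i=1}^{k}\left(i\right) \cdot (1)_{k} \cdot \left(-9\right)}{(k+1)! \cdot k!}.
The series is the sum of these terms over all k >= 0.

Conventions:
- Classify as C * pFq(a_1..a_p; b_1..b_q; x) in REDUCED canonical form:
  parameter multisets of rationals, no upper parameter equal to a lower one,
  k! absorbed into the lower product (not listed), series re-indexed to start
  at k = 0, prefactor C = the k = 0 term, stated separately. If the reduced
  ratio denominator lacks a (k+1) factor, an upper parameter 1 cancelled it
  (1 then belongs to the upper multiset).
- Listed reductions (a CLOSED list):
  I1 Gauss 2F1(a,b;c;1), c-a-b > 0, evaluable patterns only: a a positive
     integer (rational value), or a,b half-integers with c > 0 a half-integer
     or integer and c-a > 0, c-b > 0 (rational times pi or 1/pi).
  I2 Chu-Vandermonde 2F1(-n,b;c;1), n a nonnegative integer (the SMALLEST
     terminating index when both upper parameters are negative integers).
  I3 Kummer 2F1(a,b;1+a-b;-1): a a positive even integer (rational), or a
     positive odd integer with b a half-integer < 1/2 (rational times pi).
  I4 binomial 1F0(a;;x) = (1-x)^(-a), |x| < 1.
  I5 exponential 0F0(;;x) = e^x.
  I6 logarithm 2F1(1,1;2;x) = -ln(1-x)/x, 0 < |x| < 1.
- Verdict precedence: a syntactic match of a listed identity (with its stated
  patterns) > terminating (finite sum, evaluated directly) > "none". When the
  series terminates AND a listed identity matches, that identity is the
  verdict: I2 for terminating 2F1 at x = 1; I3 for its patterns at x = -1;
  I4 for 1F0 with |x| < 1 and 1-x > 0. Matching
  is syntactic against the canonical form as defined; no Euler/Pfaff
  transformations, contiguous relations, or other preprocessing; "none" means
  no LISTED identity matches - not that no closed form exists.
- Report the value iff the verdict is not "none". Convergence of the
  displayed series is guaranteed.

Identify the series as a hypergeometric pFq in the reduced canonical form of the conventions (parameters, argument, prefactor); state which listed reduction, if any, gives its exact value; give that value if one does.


The series (x = \frac{3}{8}) is 2F1: upper {1, 1}, lower {2}, prefactor -9. Verdict: the I6 logarithm reduction matches (the logarithm: parameters (1,1;2), x = \frac{3}{8}). Value: 24 \cdot \ln\left(\frac{5}{8}\right).

Key observation: with t_0 = -9, the running product (C = -9) telescopes to a rising factorial.
Adjacent-term ratio: r(k) = \frac{3}{8} * (k+1) (k+1) / [(k+2) (k+1)] - rational in k, leading ratio \frac{3}{8}; with t_0 = -9, classification follows.


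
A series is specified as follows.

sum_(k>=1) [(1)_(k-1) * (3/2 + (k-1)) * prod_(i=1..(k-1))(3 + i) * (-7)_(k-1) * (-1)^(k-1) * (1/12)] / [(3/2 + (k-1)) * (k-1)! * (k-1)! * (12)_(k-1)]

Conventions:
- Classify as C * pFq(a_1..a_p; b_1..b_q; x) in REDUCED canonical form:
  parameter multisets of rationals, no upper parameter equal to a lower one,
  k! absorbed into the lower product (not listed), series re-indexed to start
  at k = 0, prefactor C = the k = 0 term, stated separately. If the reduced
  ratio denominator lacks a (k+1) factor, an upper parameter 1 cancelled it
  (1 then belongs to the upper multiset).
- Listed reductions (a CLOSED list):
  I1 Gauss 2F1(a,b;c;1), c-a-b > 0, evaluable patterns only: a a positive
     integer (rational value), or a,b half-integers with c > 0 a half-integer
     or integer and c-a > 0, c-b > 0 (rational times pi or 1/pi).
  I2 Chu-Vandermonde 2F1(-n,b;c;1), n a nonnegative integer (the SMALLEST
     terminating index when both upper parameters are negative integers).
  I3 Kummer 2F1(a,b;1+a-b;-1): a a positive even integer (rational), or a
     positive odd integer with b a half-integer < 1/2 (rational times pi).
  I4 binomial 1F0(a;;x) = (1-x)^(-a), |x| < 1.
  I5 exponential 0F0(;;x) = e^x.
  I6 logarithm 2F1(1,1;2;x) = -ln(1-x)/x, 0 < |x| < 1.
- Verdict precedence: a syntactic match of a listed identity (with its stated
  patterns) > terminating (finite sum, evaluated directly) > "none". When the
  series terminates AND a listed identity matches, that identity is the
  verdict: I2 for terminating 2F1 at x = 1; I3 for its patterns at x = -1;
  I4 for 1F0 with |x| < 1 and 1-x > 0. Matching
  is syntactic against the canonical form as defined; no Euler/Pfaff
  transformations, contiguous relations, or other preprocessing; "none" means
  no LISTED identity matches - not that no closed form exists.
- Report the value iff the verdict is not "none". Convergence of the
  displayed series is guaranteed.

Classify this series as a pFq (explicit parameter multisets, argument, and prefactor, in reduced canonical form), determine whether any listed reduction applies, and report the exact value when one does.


Classification (C = 1/12): 2F1 with upper {-7, 4}, lower {12}, argument x = -1. Verdict: this is the Kummer evaluation I3 (x = -1; c = 12 equals 1+a-b for upper {-7, 4}: listed pattern). Its exact value is 55/72.

The tell: t_0 = 1/12 here, and the running product (C = 1/12, x = -1) telescopes to a rising factorial.
Step ratio: r(k) = (-1) * (k-7) (k+4) / [(k+12) (k+1)] ; factor over Q: parameters, x = (-1), and C = 1/12.


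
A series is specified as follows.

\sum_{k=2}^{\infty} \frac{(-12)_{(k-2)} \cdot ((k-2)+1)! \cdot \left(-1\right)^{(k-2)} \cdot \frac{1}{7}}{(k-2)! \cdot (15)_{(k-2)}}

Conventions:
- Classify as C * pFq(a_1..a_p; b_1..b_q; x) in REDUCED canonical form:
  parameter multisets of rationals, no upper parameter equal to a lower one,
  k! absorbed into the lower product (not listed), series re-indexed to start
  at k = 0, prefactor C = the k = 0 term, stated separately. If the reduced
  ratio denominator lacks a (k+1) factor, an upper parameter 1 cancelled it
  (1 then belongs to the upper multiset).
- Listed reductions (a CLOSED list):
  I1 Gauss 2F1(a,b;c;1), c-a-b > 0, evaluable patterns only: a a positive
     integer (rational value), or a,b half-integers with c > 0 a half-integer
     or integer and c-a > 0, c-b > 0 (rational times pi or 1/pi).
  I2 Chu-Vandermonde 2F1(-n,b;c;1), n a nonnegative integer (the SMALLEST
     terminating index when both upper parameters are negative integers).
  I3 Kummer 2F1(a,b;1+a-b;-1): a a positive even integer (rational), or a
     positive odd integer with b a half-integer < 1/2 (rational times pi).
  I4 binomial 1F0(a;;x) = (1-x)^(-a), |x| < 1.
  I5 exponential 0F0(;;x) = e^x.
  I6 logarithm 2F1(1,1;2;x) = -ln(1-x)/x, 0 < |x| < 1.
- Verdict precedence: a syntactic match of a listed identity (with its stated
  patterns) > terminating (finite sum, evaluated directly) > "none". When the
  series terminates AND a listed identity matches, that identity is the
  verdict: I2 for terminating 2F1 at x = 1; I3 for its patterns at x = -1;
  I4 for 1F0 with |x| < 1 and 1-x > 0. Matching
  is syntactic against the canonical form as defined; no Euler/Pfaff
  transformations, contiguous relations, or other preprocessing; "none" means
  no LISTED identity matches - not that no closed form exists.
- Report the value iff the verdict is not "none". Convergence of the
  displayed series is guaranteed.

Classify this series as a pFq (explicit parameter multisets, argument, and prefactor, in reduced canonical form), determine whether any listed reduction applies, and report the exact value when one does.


Prefactor \frac{1}{7}, argument -1: 2F1 with upper {-12, 2} over lower {15}. Verdict at x = -1: the Kummer evaluation I3 matches (x = -1; c = 15 equals 1+a-b for upper {-12, 2}: listed pattern). Its exact value is 1.

Structural cue: x = -1 and the factorial ratio (C = 1/7, x = -1) (k+a-1)!/(a-1)! is a rising factorial (a)_k.
Ratio: r(k) = -1 * (k-12) (k+2) / [(k+15) (k+1)] - rational in k, leading ratio -1; with t_0 = \frac{1}{7}, classification follows.


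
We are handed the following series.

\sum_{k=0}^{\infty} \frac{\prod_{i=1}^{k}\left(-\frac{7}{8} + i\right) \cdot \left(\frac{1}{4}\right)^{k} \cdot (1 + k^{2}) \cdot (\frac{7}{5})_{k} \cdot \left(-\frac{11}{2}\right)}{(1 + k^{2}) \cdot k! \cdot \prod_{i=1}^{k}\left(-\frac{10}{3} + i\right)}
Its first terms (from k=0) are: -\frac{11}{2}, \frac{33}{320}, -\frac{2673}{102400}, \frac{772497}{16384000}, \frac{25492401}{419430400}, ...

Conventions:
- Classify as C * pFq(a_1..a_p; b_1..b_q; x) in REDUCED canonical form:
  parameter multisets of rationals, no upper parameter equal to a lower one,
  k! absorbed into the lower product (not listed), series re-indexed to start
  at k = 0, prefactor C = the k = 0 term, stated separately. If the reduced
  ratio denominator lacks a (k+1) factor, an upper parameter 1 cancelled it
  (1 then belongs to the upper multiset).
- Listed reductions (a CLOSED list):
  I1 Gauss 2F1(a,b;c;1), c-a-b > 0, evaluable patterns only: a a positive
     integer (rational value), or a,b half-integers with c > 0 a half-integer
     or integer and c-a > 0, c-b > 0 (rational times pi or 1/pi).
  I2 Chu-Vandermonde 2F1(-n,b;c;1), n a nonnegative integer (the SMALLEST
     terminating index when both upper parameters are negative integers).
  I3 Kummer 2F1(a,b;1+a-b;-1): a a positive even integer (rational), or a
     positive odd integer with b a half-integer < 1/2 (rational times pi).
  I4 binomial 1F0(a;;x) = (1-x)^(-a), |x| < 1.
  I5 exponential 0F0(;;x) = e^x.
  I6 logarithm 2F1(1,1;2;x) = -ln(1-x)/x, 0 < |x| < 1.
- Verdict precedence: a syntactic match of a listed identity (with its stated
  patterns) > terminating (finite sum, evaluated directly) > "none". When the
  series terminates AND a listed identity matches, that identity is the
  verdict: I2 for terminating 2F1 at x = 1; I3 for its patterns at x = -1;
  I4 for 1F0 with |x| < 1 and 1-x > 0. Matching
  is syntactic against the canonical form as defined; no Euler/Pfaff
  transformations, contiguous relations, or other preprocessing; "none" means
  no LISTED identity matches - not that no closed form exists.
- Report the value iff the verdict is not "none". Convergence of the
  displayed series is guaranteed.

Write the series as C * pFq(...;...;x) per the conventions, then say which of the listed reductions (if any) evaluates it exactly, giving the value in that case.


The series (x = \frac{1}{4}) is 2F1: upper {\frac{1}{8}, \frac{7}{5}}, lower {-\frac{7}{3}}, prefactor -\frac{11}{2}. Verdict: none - this 2F1 at x = \frac{1}{4} matches no listed pattern, and upper {\frac{1}{8}, \frac{7}{5}} holds no stopper.

First insight: with t_0 = -\frac{11}{2}, striking the common factor k^2 + 1 reduces the term (prefactor -11/2).
Consecutive-term ratio: r(k) = \frac{1}{4} * (k+\frac{1}{8}) (k+\frac{7}{5}) / [(k-\frac{7}{3}) (k+1)] - rational; roots negated = parameters, x = \frac{1}{4}, C = -\frac{11}{2}.


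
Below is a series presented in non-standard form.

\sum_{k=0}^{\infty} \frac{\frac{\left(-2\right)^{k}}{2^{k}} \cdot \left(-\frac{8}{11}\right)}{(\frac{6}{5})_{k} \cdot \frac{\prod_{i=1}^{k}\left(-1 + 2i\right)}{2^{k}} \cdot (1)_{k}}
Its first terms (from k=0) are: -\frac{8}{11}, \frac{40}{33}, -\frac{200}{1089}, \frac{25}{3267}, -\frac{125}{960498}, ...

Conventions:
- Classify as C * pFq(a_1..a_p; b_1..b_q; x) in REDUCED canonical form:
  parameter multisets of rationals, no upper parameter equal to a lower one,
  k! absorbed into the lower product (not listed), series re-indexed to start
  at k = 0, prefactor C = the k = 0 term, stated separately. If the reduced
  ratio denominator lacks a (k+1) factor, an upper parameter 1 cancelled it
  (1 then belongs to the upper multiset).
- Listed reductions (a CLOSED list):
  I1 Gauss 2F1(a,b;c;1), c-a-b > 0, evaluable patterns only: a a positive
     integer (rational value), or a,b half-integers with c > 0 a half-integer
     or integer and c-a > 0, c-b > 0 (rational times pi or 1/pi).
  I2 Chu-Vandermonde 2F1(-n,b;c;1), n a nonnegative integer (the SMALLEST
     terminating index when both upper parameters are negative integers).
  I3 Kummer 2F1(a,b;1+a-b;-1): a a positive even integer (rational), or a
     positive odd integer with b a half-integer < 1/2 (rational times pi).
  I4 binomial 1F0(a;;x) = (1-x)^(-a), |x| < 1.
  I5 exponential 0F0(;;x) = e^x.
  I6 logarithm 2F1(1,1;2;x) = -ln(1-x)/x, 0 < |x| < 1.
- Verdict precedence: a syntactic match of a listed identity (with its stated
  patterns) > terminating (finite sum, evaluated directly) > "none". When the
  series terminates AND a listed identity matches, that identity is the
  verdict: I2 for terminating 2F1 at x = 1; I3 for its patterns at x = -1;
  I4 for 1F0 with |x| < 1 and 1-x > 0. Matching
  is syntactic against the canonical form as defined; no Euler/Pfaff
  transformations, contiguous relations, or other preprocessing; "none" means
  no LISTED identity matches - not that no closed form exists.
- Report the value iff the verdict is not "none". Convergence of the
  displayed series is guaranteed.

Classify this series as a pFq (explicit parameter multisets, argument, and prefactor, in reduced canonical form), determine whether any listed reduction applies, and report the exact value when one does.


x = -1 here; the reduced form reads 0F2, upper {-}, lower {\frac{1}{2}, \frac{6}{5}}, C = -\frac{8}{11}. Verdict: no listed reduction: x = -1 and upper {-} fail every I1-I6 pattern.

Key observation: with t_0 = -\frac{8}{11}, the two k-th powers (C = -8/11, x = -1) combine into one argument.
Adjacent-term ratio: r(k) = -1 * 1 / [(k+\frac{1}{2}) (k+\frac{6}{5}) (k+1)] - rational in k. x = -1; t_0 = -\frac{8}{11}; negate the roots.


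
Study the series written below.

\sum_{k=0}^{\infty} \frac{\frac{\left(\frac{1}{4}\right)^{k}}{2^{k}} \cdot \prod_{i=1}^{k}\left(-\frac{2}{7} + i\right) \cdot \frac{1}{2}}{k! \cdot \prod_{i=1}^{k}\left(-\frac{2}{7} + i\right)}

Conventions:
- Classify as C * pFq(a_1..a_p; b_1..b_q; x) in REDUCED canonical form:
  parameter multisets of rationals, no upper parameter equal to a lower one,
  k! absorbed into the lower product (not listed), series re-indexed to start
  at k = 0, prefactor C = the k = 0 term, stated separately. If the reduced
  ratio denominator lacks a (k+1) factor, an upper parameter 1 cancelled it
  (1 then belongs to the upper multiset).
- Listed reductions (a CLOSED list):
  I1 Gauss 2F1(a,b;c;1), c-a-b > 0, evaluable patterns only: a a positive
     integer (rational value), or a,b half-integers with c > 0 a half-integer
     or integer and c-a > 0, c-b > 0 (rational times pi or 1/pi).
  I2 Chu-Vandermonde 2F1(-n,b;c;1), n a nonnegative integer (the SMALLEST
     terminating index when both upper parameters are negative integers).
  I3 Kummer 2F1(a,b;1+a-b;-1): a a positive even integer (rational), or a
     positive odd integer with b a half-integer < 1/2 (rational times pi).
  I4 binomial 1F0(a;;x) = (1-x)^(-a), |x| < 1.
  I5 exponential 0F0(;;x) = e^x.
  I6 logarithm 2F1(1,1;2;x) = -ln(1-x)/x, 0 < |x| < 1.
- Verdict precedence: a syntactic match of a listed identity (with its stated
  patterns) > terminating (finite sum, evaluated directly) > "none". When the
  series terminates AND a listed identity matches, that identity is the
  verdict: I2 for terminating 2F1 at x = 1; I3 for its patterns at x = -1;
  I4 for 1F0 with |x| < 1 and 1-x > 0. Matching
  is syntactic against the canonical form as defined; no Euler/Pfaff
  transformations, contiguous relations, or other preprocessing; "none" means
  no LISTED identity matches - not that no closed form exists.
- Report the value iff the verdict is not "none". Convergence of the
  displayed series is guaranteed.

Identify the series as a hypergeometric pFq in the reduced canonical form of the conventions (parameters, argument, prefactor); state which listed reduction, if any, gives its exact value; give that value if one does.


With C = \frac{1}{2}: the canonical form is 0F0(-; -; \frac{1}{8}). Verdict: the I5 exponential reduction fires (the 0F0 exponential series at x = \frac{1}{8}). Value: \frac{1}{2} \cdot e^{\frac{1}{8}}.

The tell: t_0 = \frac{1}{2} here, and the parameter 5/7 appears in both the upper and lower lists and cancels.
Term ratio: r(k) = \frac{1}{8} * 1 / [(k+1)] ; factor over Q: parameters, x = \frac{1}{8}, and C = \frac{1}{2}.


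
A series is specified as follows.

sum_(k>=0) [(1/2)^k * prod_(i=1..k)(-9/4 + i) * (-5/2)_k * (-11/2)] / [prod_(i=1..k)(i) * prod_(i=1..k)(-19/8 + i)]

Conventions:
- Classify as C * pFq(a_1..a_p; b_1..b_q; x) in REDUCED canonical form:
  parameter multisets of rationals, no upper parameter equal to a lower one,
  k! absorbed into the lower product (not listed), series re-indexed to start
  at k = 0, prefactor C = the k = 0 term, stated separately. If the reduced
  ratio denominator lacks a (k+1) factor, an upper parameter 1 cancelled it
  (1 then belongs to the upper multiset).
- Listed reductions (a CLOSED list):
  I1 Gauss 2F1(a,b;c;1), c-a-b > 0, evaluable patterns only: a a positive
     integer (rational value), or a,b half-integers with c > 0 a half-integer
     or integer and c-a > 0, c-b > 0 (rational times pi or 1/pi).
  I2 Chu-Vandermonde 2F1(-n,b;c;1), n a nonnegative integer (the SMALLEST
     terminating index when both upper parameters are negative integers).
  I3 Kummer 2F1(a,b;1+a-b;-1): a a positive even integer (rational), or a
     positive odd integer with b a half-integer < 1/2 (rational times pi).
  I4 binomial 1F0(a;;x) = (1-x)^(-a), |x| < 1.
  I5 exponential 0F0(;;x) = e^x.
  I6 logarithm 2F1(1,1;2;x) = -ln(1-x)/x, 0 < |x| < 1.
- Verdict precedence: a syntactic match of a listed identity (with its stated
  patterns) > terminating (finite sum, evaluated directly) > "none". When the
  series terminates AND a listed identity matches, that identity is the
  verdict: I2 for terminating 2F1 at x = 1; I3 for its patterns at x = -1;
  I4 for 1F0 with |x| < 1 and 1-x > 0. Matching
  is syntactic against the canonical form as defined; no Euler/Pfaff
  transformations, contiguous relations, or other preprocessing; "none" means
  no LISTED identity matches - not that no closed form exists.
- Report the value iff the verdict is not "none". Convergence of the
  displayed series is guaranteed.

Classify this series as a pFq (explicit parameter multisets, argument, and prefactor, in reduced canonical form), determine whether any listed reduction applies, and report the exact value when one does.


x = 1/2 here; the reduced form reads 2F1, upper {-5/2, -5/4}, lower {-11/8}, C = -11/2. Verdict: none. Every listed pattern misses the 2F1 form at 1/2, upper {-5/2, -5/4}.

The tell: from the first term -11/2: the product of the first k integers (C = -11/2, x = 1/2) is k!.
Consecutive-term ratio: r(k) = (1/2) * (k-5/2) (k-5/4) / [(k-11/8) (k+1)] - rational; roots negated = parameters, x = (1/2), C = -11/2.


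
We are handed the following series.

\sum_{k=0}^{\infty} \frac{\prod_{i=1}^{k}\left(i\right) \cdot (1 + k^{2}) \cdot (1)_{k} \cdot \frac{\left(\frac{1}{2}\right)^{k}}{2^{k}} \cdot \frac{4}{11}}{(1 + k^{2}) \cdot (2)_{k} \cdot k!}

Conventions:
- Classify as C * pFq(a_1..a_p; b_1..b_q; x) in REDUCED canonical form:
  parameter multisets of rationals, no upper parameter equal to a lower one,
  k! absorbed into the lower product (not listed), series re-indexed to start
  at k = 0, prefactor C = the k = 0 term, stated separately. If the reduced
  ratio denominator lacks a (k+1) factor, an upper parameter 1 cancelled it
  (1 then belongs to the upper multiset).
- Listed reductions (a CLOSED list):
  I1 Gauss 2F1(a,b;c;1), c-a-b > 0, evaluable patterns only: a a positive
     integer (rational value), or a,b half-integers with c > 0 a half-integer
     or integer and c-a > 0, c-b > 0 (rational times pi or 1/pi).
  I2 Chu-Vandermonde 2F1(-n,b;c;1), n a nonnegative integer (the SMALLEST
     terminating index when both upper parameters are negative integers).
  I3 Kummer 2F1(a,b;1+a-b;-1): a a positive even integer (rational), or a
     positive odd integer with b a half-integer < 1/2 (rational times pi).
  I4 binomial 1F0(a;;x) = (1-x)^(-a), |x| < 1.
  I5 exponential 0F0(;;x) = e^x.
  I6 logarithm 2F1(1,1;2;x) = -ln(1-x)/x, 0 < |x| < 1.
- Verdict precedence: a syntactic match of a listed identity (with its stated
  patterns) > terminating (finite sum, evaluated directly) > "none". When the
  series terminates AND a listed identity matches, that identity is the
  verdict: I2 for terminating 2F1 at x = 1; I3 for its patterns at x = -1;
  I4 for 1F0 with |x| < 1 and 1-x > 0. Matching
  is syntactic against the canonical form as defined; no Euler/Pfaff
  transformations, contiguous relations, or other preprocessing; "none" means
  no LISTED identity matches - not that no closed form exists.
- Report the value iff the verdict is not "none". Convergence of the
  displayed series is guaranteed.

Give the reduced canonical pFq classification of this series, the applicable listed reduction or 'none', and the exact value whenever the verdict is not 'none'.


Prefactor \frac{4}{11}, argument \frac{1}{4}: 2F1 with upper {1, 1} over lower {2}. Verdict (x = \frac{1}{4}): the I6 logarithm reduction applies (the logarithm: parameters (1,1;2), x = \frac{1}{4}). Its exact value is \left(-\frac{16}{11}\right) \cdot \ln\left(\frac{3}{4}\right).

The tell: from the first term \frac{4}{11}: striking the common factor k^2 + 1 reduces the term (C = 4/11, x = 1/4).
Ratio: r(k) = \frac{1}{4} * (k+1) (k+1) / [(k+2) (k+1)] ; factor over Q: parameters, x = \frac{1}{4}, and C = \frac{4}{11}.


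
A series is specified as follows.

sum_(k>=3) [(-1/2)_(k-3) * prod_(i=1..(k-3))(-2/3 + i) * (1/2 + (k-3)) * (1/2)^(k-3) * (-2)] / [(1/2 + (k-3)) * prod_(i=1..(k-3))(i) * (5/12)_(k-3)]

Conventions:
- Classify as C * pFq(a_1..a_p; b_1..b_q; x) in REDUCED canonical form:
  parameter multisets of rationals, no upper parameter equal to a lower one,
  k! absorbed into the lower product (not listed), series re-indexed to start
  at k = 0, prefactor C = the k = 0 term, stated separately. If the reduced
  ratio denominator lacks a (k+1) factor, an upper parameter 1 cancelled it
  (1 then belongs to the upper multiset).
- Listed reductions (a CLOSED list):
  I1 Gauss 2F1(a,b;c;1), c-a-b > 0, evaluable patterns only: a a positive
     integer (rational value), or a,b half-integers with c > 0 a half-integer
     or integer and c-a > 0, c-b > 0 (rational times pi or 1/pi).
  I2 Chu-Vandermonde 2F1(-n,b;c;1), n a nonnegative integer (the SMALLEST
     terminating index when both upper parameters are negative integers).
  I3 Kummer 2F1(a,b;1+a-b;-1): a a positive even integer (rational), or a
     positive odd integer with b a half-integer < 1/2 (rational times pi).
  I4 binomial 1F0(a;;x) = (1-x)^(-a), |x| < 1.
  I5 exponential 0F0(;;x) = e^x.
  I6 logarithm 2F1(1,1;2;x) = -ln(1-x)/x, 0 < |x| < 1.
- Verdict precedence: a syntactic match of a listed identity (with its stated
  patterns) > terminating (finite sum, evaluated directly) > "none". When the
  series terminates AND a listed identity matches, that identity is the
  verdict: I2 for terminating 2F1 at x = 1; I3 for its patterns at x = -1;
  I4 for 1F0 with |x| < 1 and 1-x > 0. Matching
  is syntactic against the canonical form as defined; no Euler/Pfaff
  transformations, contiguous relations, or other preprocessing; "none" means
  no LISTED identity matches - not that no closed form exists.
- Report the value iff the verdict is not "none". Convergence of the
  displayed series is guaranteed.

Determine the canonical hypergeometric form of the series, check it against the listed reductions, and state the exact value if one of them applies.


Classification (C = -2): 2F1 with upper {-1/2, 1/3}, lower {5/12}, argument x = 1/2. Verdict: none - this 2F1 at x = 1/2 matches no listed pattern, and upper {-1/2, 1/3} holds no stopper.

Key observation: with t_0 = -2, the running product (C = -2, x = 1/2) telescopes to a rising factorial.
Step ratio: r(k) = (1/2) * (k-1/2) (k+1/3) / [(k+5/12) (k+1)] ; factor over Q: parameters, x = (1/2), and C = -2.


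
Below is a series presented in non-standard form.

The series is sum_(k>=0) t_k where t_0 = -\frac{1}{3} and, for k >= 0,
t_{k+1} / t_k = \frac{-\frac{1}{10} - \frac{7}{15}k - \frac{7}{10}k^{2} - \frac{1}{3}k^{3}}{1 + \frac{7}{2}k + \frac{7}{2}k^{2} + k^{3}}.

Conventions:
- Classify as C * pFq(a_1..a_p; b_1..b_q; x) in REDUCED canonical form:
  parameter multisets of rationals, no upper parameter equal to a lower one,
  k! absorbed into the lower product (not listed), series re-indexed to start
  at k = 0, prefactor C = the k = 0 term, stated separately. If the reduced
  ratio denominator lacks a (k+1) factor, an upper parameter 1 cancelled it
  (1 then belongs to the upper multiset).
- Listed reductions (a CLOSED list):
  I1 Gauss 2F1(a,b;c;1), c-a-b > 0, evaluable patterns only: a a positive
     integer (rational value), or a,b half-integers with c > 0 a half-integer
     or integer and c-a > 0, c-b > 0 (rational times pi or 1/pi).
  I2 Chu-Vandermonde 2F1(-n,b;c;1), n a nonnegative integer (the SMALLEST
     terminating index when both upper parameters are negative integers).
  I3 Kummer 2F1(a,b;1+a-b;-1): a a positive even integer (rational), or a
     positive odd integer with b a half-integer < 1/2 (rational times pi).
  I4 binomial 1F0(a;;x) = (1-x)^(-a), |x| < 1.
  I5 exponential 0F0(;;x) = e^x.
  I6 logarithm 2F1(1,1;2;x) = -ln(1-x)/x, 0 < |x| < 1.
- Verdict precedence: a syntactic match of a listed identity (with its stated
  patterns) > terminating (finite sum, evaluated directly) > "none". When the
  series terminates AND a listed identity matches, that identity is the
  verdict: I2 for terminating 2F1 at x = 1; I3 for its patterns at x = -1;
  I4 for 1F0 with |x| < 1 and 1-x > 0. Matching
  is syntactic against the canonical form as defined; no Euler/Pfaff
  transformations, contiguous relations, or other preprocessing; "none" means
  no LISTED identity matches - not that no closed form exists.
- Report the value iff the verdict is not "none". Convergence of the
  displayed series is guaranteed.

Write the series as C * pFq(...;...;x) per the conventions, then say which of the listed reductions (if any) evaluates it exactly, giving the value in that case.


Reduced: x = -\frac{1}{3}, 2F1, upper = {\frac{3}{5}, 1}, lower = {2}, C = -\frac{1}{3}. Verdict: no listed reduction: x = -\frac{1}{3} and upper {\frac{3}{5}, 1} fail every I1-I6 pattern.

Structural cue: x = -\frac{1}{3} and the expanded ratio factors over Q; prefactor -1/3, roots give parameters.
Consecutive-term ratio: r(k) = -\frac{1}{3} * (k+\frac{3}{5}) (k+1) / [(k+2) (k+1)] ; factor over Q: parameters, x = -\frac{1}{3}, and C = -\frac{1}{3}.


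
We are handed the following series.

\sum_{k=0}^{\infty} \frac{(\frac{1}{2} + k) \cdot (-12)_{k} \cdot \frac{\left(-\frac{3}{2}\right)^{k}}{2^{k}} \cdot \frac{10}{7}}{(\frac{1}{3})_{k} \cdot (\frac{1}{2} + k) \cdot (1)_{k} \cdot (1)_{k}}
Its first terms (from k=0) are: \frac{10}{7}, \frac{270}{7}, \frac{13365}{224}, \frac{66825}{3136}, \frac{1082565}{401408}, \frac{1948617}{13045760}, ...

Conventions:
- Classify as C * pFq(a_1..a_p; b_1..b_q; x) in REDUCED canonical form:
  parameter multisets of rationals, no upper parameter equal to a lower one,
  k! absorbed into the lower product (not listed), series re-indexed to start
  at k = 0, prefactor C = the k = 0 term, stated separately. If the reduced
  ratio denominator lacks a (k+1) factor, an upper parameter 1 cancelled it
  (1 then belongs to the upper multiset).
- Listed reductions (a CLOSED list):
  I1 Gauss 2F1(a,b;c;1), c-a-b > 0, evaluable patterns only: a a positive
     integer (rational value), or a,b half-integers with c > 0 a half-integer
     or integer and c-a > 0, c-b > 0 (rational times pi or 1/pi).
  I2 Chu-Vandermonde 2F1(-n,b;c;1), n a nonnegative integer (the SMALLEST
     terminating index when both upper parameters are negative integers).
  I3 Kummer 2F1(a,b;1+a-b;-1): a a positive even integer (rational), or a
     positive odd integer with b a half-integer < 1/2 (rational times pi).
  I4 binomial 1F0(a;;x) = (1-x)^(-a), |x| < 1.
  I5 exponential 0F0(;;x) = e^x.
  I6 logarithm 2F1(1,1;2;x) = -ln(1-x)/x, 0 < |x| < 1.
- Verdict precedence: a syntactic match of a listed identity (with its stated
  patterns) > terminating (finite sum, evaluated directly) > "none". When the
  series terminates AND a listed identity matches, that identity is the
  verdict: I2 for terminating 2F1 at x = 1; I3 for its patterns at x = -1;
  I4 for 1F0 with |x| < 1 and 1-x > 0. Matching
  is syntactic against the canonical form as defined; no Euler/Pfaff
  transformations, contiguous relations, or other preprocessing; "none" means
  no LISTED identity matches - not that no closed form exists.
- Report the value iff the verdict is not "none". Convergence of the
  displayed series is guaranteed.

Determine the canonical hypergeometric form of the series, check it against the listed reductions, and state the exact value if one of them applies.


At argument -\frac{3}{4}: a 1F2 with upper {-12}, lower {\frac{1}{3}, 1}, scaled by C = \frac{10}{7}. Verdict: terminating - upper parameter -12 makes this a finite sum (last index 12), evaluated exactly. Its exact value is \frac{10297264351160339461523157727}{83160084330962168578048000}.

Key observation: from the first term \frac{10}{7}: (1)_k (C = 10/7) is k! itself.
Step ratio: r(k) = -\frac{3}{4} * (k-12) / [(k+\frac{1}{3}) (k+1) (k+1)] - rational in k, leading ratio -\frac{3}{4}; with t_0 = \frac{10}{7}, classification follows.


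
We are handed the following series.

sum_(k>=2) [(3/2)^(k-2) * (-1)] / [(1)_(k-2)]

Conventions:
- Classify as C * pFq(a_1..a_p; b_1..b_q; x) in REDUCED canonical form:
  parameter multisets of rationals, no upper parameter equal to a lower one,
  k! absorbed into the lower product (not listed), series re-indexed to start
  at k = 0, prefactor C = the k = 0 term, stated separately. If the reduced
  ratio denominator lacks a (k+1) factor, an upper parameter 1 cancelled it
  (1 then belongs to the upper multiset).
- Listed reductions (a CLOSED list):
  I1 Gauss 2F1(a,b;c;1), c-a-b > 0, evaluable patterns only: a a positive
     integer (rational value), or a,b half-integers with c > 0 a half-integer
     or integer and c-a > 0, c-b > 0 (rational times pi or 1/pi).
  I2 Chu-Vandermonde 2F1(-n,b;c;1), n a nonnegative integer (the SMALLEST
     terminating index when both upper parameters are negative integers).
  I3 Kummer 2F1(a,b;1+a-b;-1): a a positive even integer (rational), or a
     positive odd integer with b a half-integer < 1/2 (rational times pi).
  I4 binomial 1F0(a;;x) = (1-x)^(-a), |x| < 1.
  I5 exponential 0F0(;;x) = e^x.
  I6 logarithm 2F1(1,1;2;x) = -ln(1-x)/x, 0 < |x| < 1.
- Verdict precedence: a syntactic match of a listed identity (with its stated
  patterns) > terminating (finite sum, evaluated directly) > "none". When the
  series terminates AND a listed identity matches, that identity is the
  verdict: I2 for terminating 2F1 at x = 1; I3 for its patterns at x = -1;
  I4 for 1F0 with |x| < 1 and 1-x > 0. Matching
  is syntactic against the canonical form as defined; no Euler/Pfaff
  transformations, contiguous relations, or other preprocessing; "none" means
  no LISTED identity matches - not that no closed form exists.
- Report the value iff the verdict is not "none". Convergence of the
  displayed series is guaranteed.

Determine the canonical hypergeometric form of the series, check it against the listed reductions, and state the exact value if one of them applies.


Reduced: x = 3/2, 0F0, upper = {-}, lower = {-}, C = -1. Verdict: this is the exponential series (I5) (the 0F0 exponential series at x = 3/2). Exact value: (-1) * e^(3/2).

First insight: from the first term -1: (1)_k (prefactor -1) is k! itself.
Step ratio: r(k) = (3/2) * 1 / [(k+1)] - poly over poly, x = (3/2) from leading terms; C = -1 at k = 0.


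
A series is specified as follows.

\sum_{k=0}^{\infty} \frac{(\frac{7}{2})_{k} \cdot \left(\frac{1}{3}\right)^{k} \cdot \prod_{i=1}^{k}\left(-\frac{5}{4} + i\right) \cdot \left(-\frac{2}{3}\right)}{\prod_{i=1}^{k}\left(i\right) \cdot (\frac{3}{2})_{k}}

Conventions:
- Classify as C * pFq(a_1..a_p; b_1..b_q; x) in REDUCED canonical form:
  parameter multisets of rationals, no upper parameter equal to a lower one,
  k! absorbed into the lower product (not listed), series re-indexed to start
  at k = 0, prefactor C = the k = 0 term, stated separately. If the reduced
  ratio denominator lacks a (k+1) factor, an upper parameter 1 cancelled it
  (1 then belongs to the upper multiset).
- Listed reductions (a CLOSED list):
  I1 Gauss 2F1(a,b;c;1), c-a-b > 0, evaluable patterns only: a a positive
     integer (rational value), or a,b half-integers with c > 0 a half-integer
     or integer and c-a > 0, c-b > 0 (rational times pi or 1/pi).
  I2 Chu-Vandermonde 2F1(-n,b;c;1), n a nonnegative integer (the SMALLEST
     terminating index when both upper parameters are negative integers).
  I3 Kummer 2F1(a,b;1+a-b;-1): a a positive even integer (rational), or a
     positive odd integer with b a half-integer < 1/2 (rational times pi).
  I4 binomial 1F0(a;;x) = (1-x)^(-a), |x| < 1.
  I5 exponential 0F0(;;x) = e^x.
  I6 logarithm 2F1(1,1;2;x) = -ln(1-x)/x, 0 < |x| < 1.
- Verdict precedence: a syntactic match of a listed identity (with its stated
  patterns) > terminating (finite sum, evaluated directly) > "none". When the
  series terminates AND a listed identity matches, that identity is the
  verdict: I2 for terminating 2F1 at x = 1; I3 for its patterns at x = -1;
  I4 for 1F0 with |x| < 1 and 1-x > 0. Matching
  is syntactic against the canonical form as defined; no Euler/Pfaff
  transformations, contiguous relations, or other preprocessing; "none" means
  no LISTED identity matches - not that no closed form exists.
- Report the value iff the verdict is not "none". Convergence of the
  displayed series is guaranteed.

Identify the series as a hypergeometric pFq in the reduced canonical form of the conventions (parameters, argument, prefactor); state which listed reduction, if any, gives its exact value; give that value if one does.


Key observation: x = \frac{1}{3} and the product of the first k integers (C = -2/3) is k!.
Consecutive-term ratio: r(k) = \frac{1}{3} * (k-\frac{1}{4}) (k+\frac{7}{2}) / [(k+\frac{3}{2}) (k+1)] - rational; roots negated = parameters, x = \frac{1}{3}, C = -\frac{2}{3}.

The series (x = \frac{1}{3}) is 2F1: upper {-\frac{1}{4}, \frac{7}{2}}, lower {\frac{3}{2}}, prefactor -\frac{2}{3}. Verdict: none - at argument \frac{1}{3} the multisets {-\frac{1}{4}, \frac{7}{2}} ; {\frac{3}{2}} match no listed identity.


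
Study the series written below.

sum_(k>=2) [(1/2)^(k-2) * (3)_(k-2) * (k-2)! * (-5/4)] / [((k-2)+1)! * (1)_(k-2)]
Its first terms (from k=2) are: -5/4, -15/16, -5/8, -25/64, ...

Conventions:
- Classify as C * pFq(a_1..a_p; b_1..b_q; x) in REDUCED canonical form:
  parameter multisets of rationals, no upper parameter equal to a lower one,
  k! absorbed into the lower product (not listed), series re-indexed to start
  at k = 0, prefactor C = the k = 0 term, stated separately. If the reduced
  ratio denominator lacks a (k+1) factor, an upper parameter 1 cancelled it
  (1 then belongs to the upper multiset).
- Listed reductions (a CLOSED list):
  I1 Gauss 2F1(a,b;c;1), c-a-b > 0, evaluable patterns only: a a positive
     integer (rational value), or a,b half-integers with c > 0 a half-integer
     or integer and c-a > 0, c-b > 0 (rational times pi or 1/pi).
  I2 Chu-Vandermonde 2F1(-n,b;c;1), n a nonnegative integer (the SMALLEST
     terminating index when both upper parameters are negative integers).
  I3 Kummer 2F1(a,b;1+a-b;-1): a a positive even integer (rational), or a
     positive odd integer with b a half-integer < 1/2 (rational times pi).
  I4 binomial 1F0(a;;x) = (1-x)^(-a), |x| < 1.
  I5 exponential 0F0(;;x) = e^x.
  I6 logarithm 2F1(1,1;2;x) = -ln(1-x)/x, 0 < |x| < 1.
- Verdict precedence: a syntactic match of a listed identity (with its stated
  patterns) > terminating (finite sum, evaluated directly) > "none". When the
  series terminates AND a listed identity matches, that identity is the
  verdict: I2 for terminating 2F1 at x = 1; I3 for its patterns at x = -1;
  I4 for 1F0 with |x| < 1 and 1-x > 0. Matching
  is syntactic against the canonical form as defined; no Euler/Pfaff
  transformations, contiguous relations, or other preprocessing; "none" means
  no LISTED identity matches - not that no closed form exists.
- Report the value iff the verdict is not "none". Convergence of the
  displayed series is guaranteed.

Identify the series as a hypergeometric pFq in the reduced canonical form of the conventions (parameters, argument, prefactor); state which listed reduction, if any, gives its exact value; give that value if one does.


Reduced: x = 1/2, 2F1, upper = {1, 3}, lower = {2}, C = -5/4. Verdict: none. A 2F1 with upper {1, 3} fits none of I1-I6 at x = 1/2; the sum runs forever.

Key observation: t_0 being -5/4, the denominator's factorial ratio (prefactor -5/4) is a lower Pochhammer.
Ratio: r(k) = (1/2) * (k+1) (k+3) / [(k+2) (k+1)] - rational in k. x = (1/2); t_0 = -5/4; negate the roots.


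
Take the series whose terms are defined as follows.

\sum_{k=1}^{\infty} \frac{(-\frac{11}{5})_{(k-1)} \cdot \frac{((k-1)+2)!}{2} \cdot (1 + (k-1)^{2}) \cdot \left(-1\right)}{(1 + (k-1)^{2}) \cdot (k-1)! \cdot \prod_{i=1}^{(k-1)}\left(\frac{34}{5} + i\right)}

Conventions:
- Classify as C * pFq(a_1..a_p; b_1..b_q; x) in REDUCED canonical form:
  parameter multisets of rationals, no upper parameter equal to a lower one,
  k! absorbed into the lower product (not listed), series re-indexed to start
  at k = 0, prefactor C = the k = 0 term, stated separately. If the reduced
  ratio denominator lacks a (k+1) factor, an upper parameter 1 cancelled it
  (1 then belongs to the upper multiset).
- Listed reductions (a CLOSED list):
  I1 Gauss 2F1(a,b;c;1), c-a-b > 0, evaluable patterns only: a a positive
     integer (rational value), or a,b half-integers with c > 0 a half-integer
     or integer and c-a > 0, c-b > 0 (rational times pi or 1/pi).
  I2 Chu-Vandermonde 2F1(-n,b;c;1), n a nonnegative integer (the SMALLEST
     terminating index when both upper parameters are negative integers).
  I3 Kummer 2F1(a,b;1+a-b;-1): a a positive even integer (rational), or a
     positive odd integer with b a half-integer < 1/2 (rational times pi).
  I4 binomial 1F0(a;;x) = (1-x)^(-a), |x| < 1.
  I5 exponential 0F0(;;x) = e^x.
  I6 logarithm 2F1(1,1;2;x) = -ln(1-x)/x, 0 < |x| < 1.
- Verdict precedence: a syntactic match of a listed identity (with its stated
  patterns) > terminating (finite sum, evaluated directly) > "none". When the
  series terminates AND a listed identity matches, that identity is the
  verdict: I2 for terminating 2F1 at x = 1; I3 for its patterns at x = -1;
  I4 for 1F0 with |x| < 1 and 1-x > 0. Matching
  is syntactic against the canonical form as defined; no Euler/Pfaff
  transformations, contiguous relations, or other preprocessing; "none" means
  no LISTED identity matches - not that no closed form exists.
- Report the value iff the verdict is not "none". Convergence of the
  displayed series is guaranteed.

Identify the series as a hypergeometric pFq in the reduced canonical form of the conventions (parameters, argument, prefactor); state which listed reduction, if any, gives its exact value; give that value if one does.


x = 1 here; the reduced form reads 2F1, upper {-\frac{11}{5}, 3}, lower {\frac{39}{5}}, C = -1. Verdict: Gauss's theorem (I1) applies (x = 1: the Gamma ratio telescopes since c-a-b = 7 > 0 and a = 3 in Z>0). Sum: -\frac{986}{2625}.

Key step: from the first term -1: the lower running product (C = -1) is a rising factorial.
Step ratio: r(k) = 1 * (k-\frac{11}{5}) (k+3) / [(k+\frac{39}{5}) (k+1)] - rational; roots negated = parameters, x = 1, C = -1.


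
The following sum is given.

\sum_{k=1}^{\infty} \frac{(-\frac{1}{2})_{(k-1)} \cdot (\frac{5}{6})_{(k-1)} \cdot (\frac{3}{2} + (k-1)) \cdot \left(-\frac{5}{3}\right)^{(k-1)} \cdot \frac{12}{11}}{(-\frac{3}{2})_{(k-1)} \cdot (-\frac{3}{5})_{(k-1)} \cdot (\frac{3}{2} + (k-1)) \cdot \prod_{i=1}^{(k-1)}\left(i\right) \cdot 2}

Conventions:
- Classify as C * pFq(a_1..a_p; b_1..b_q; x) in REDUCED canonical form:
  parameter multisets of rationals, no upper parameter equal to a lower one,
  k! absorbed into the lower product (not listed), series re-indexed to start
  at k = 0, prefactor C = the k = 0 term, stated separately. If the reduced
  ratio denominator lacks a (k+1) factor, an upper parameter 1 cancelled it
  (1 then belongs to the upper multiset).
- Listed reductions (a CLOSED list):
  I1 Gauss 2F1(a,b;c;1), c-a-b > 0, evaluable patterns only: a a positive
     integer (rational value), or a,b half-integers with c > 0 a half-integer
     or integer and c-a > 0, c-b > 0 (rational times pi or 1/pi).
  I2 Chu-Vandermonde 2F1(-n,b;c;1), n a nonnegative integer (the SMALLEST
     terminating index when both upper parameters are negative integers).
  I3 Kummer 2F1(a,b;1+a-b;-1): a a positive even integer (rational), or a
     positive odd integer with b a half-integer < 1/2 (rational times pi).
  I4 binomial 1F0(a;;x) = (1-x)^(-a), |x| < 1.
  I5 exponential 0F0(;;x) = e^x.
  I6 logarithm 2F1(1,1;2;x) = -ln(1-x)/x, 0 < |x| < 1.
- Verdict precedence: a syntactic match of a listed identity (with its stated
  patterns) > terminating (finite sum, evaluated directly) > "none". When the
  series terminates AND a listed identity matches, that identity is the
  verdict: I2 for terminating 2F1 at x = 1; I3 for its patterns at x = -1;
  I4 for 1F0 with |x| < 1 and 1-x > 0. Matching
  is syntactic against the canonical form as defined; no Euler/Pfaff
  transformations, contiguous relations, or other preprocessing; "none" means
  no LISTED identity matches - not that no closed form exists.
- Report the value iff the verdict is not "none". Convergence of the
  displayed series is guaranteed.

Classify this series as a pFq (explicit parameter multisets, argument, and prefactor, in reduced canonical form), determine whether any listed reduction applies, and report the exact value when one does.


x = -\frac{5}{3} here; the reduced form reads 2F2, upper {-\frac{1}{2}, \frac{5}{6}}, lower {-\frac{3}{2}, -\frac{3}{5}}, C = \frac{6}{11}. Verdict: none here - no I1-I6 shape fits x = -\frac{5}{3} with lower {-\frac{3}{2}, -\frac{3}{5}}.

Structural cue: from the first term \frac{6}{11}: k + 3/2 divides numerator and denominator alike; C = 6/11, x = -5/3 after cancelling.
Consecutive-term ratio: r(k) = -\frac{5}{3} * (k-\frac{1}{2}) (k+\frac{5}{6}) / [(k-\frac{3}{2}) (k-\frac{3}{5}) (k+1)] - rational in k. x = -\frac{5}{3}; t_0 = \frac{6}{11}; negate the roots.
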